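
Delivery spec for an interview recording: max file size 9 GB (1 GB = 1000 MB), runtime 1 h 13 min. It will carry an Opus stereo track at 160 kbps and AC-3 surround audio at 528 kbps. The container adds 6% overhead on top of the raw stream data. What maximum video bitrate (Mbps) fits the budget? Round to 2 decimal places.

14.82 Mbps

Budget: 9 GB = 72000.0 Mb.
Stream payload after overhead: 72000.0 / 1.06 = 67924.5 Mb.
1 h 13 min = 73 min = 4380 s
Total bitrate budget: 67924.5 Mb / 4380 s = 15.508 Mbps.
Audio total: 160 + 528 = 688 kbps = 0.688 Mbps.
Video: 15.508 − 0.688 = 14.820 Mbps.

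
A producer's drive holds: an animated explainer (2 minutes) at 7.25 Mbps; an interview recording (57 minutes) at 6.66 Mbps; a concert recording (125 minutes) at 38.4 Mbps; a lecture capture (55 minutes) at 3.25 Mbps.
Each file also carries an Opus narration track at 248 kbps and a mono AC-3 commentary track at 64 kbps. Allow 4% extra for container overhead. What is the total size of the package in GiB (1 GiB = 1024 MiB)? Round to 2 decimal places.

Audio total: 248 + 64 = 312 kbps = 0.312 Mbps.
animated explainer: 7.562 Mbps × 120 s × 1.04 = 943.7 Mb
interview recording: 6.972 Mbps × 3420 s × 1.04 = 24798.0 Mb
concert recording: 38.712 Mbps × 7500 s × 1.04 = 301953.6 Mb
lecture capture: 3.562 Mbps × 3300 s × 1.04 = 12224.8 Mb
Total: 339920.1 Mb = 42490.0 MB.
= 39.57 GiB.

39.57 GiB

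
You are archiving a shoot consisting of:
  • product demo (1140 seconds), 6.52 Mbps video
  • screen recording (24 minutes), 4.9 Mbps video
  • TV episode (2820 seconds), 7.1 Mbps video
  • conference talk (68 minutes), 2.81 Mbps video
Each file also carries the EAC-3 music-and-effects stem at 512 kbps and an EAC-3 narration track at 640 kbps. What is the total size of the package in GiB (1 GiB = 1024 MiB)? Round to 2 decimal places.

6.62 GiB

Audio total: 512 + 640 = 1152 kbps = 1.152 Mbps.
product demo: 7.672 Mbps × 1140 s = 8746.1 Mb
screen recording: 6.052 Mbps × 1440 s = 8714.9 Mb
TV episode: 8.252 Mbps × 2820 s = 23270.6 Mb
conference talk: 3.962 Mbps × 4080 s = 16165.0 Mb
Total: 56896.6 Mb = 7112.1 MB.
= 6.624 GiB.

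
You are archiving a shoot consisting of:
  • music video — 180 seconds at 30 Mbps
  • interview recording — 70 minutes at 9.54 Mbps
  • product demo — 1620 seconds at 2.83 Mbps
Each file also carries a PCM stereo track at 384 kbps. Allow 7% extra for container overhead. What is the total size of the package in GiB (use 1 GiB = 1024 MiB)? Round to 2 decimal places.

Audio: 384 kbps = 0.384 Mbps.
music video: 30.384 Mbps × 180 s × 1.07 = 5852.0 Mb
interview recording: 9.924 Mbps × 4200 s × 1.07 = 44598.5 Mb
product demo: 3.214 Mbps × 1620 s × 1.07 = 5571.1 Mb
Total: 56021.6 Mb = 7002.7 MB.
= 6.522 GiB.

6.52 GiB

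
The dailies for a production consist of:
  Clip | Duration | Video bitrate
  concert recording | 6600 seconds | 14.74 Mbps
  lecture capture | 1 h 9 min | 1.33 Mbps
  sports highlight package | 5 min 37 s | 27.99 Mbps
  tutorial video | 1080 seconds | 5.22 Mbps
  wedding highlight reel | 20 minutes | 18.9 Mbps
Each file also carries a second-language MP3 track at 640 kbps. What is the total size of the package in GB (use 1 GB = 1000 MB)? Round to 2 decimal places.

18.64 GB

Audio: 640 kbps = 0.640 Mbps.
concert recording: 15.380 Mbps × 6600 s = 101508.0 Mb
lecture capture: 1.970 Mbps × 4140 s = 8155.8 Mb
sports highlight package: 28.630 Mbps × 337 s = 9648.3 Mb
tutorial video: 5.860 Mbps × 1080 s = 6328.8 Mb
wedding highlight reel: 19.540 Mbps × 1200 s = 23448.0 Mb
Total: 149088.9 Mb = 18636.1 MB.
= 18.64 GB.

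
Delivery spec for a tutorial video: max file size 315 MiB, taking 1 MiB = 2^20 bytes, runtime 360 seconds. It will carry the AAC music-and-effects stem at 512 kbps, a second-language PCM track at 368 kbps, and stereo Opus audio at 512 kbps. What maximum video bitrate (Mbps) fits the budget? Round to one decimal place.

Budget: 315 MiB = 2642.4 Mb.
Total bitrate budget: 2642.4 Mb / 360 s = 7.340 Mbps.
Audio total: 512 + 368 + 512 = 1392 kbps = 1.392 Mbps.
Video: 7.340 − 1.392 = 5.948 Mbps.

5.9 Mbps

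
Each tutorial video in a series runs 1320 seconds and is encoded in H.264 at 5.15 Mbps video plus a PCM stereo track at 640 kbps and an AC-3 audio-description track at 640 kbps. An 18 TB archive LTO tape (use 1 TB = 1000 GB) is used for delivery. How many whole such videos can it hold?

Audio total: 640 + 640 = 1280 kbps = 1.280 Mbps.
Total bitrate: 6.430 Mbps.
Per item: 6.430 Mbps × 1320 s = 8,488 Mb = 1,061 MB.
Capacity: 18 TB = 144,000,000 Mb; 16965.93 items → 16965 complete.

16965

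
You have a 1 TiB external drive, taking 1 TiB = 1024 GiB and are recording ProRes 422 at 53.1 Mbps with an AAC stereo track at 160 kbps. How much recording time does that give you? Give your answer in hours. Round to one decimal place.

45.9 hours

Audio: 160 kbps = 0.160 Mbps.
Total bitrate: 53.1 + 0.160 = 53.260 Mbps.
Capacity: 1 TiB = 8,796,093 Mb.
Recording time: 8,796,093 / 53.260 = 165,154 s ≈ 45.9 hours.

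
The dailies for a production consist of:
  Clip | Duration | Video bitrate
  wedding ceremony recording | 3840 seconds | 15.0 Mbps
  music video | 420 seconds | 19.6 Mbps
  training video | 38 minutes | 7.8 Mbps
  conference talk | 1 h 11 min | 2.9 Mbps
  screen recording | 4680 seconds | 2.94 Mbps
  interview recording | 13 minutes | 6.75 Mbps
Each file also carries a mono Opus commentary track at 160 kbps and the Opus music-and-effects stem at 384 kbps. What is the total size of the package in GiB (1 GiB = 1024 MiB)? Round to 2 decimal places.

Audio total: 160 + 384 = 544 kbps = 0.544 Mbps.
wedding ceremony recording: 15.544 Mbps × 3840 s = 59689.0 Mb
music video: 20.144 Mbps × 420 s = 8460.5 Mb
training video: 8.344 Mbps × 2280 s = 19024.3 Mb
conference talk: 3.444 Mbps × 4260 s = 14671.4 Mb
screen recording: 3.484 Mbps × 4680 s = 16305.1 Mb
interview recording: 7.294 Mbps × 780 s = 5689.3 Mb
Total: 123839.6 Mb = 15480.0 MB.
= 14.42 GiB.

14.42 GiB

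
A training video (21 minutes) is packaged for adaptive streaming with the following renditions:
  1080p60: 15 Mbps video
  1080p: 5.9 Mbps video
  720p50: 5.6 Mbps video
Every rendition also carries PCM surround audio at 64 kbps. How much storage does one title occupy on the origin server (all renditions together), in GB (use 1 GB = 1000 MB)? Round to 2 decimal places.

21 min = 1260 s
Audio: 64 kbps = 0.064 Mbps.
Sum of rendition bitrates: (15+0.064) + (5.9+0.064) + (5.6+0.064) = 26.692 Mbps.
× 1260 s = 33,632 Mb = 4,204 MB = 4.204 GB.

4.20 GB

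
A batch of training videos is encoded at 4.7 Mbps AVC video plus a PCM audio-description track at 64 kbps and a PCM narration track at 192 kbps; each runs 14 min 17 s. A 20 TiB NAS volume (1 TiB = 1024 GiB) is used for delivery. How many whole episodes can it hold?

41419

14 min 17 s = 857 s
Audio total: 64 + 192 = 256 kbps = 0.256 Mbps.
Total bitrate: 4.956 Mbps.
Per item: 4.956 Mbps × 857 s = 4,247 Mb = 530.9 MB.
Capacity: 20 TiB = 175,921,860 Mb; 41419.77 items → 41419 complete.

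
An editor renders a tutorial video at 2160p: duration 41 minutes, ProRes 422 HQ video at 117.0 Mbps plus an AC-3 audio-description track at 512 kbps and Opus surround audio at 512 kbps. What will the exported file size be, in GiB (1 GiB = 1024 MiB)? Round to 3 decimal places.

41 min = 2460 s
Audio total: 512 + 512 = 1024 kbps = 1.024 Mbps.
Total bitrate: 117.0 + 1.024 = 118.024 Mbps.
Stream data: 118.024 Mbps × 2460 s = 290339.0 Mb.
290,339 Mb = 36,292,380,000 bytes ÷ 1,073,741,824 = 33.80 GiB.

33.800 GiB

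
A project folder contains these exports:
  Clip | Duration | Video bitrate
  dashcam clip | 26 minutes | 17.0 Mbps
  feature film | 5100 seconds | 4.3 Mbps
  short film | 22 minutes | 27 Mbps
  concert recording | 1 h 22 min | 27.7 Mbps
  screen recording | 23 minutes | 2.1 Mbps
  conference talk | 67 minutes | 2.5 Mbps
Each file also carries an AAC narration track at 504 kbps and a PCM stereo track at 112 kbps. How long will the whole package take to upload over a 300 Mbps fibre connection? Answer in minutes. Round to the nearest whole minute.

14 minutes

Audio total: 504 + 112 = 616 kbps = 0.616 Mbps.
dashcam clip: 17.616 Mbps × 1560 s = 27481.0 Mb
feature film: 4.916 Mbps × 5100 s = 25071.6 Mb
short film: 27.616 Mbps × 1320 s = 36453.1 Mb
concert recording: 28.316 Mbps × 4920 s = 139314.7 Mb
screen recording: 2.716 Mbps × 1380 s = 3748.1 Mb
conference talk: 3.116 Mbps × 4020 s = 12526.3 Mb
Total: 244594.8 Mb = 30574.3 MB.
At 300 Mbps: 244594.8 / 300 = 815 s ≈ 13.6 minutes.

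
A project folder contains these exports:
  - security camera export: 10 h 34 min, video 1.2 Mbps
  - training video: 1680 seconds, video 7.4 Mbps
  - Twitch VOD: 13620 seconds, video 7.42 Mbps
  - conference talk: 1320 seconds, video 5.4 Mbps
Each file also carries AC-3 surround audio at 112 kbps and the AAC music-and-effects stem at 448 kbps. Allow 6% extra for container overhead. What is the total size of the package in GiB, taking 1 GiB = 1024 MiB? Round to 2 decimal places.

Audio total: 112 + 448 = 560 kbps = 0.560 Mbps.
security camera export: 1.760 Mbps × 38040 s × 1.06 = 70967.4 Mb
training video: 7.960 Mbps × 1680 s × 1.06 = 14175.2 Mb
Twitch VOD: 7.980 Mbps × 13620 s × 1.06 = 115208.9 Mb
conference talk: 5.960 Mbps × 1320 s × 1.06 = 8339.2 Mb
Total: 208690.7 Mb = 26086.3 MB.
= 24.29 GiB.

24.29 GiB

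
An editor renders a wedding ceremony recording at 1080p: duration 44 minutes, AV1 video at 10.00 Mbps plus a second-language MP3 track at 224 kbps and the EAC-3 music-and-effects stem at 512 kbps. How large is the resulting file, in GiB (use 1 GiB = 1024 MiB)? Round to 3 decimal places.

44 min = 2640 s
Audio total: 224 + 512 = 736 kbps = 0.736 Mbps.
Total bitrate: 10.00 + 0.736 = 10.736 Mbps.
Stream data: 10.736 Mbps × 2640 s = 28343.0 Mb.
28,343 Mb = 3,542,880,000 bytes ÷ 1,073,741,824 = 3.300 GiB.

3.300 GiB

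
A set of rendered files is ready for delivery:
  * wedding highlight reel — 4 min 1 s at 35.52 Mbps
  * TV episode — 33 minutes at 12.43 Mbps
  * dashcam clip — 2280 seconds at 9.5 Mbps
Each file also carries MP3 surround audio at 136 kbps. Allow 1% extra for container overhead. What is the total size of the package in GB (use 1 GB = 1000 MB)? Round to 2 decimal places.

Audio: 136 kbps = 0.136 Mbps.
wedding highlight reel: 35.656 Mbps × 241 s × 1.01 = 8679.0 Mb
TV episode: 12.566 Mbps × 1980 s × 1.01 = 25129.5 Mb
dashcam clip: 9.636 Mbps × 2280 s × 1.01 = 22189.8 Mb
Total: 55998.3 Mb = 6999.8 MB.
= 7.000 GB.

7.00 GB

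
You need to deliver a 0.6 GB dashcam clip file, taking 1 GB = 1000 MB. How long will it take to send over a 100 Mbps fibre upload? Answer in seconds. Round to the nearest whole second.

File: 0.6 GB = 4800.0 Mb.
At 100 Mbps: 4800.0 / 100 = 48.0 s ≈ 48 seconds.

48 seconds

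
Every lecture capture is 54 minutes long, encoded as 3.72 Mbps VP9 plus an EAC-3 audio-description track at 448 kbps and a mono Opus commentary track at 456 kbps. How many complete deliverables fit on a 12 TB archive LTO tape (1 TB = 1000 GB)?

6407

54 min = 3240 s
Audio total: 448 + 456 = 904 kbps = 0.904 Mbps.
Total bitrate: 4.624 Mbps.
Per item: 4.624 Mbps × 3240 s = 14,982 Mb = 1,873 MB.
Capacity: 12 TB = 96,000,000 Mb; 6407.79 items → 6407 complete.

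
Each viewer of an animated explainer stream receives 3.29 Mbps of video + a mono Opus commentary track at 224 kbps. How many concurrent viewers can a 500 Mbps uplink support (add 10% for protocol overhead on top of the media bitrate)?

Audio: 224 kbps = 0.224 Mbps.
Per-viewer media rate: 3.514 Mbps.
On the wire with 10% overhead: 3.865 Mbps.
500 Mbps = 500.0 Mbps; 500.0 / 3.865 = 129.35 → 129 viewers.

129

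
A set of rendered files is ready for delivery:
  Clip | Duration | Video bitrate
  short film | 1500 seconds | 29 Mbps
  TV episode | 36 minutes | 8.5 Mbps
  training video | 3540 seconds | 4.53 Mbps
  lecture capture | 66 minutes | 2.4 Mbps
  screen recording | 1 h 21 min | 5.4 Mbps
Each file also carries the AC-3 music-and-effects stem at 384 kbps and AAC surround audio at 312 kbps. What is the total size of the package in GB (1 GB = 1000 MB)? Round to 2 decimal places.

Audio total: 384 + 312 = 696 kbps = 0.696 Mbps.
short film: 29.696 Mbps × 1500 s = 44544.0 Mb
TV episode: 9.196 Mbps × 2160 s = 19863.4 Mb
training video: 5.226 Mbps × 3540 s = 18500.0 Mb
lecture capture: 3.096 Mbps × 3960 s = 12260.2 Mb
screen recording: 6.096 Mbps × 4860 s = 29626.6 Mb
Total: 124794.1 Mb = 15599.3 MB.
= 15.60 GB.

15.60 GB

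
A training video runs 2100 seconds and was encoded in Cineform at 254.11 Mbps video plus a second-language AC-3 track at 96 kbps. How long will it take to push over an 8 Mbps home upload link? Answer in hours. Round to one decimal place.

18.5 hours

Audio: 96 kbps = 0.096 Mbps.
Total bitrate: 254.206 Mbps.
File: 254.206 Mbps × 2100 s = 533832.6 Mb.
At 8 Mbps: 533832.6 / 8 = 66729.1 s ≈ 18.5 hours.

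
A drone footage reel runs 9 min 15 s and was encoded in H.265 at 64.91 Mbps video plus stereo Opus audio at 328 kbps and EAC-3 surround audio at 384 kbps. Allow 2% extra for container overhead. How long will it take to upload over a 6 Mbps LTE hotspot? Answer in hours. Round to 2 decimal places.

1.72 hours

9 min 15 s = 555 s
Audio total: 328 + 384 = 712 kbps = 0.712 Mbps.
Total bitrate: 65.622 Mbps.
File: 65.622 Mbps × 555 s = 36420.2 Mb.
With 2% container overhead: ×1.02. → 37148.6 Mb.
At 6 Mbps: 37148.6 / 6 = 6191.4 s ≈ 1.72 hours.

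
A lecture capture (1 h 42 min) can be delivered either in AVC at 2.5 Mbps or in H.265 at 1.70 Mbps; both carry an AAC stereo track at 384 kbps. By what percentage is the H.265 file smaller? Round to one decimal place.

27.7%

1 h 42 min = 102 min = 6120 s
Audio: 384 kbps = 0.384 Mbps.
AVC: 2.884 Mbps × 6120 s = 17650.1 Mb = 2.055 GiB.
H.265: 2.084 Mbps × 6120 s = 12754.1 Mb = 1.485 GiB.
Reduction: (1 − 1.485/2.055) × 100 = 27.74%.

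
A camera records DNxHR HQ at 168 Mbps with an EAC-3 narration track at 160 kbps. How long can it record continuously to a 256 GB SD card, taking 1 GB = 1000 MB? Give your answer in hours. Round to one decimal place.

3.4 hours

Audio: 160 kbps = 0.160 Mbps.
Total bitrate: 168 + 0.160 = 168.160 Mbps.
Capacity: 256 GB = 2,048,000 Mb.
Recording time: 2,048,000 / 168.160 = 12,179 s ≈ 3.38 hours.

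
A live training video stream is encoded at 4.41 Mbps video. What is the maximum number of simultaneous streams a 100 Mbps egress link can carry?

100 Mbps = 100.0 Mbps; 100.0 / 4.410 = 22.68 → 22 viewers.

22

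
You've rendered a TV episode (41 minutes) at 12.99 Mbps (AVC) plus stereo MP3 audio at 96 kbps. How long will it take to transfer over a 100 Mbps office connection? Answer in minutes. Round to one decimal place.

41 min = 2460 s
Audio: 96 kbps = 0.096 Mbps.
Total bitrate: 13.086 Mbps.
File: 13.086 Mbps × 2460 s = 32191.6 Mb.
At 100 Mbps: 32191.6 / 100 = 321.9 s ≈ 5.37 minutes.

5.4 minutes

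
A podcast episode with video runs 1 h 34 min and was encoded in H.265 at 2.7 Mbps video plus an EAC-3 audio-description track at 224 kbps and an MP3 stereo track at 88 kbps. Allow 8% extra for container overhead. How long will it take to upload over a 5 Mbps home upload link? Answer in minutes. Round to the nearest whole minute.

1 h 34 min = 94 min = 5640 s
Audio total: 224 + 88 = 312 kbps = 0.312 Mbps.
Total bitrate: 3.012 Mbps.
File: 3.012 Mbps × 5640 s = 16987.7 Mb.
With 8% container overhead: ×1.08. → 18346.7 Mb.
At 5 Mbps: 18346.7 / 5 = 3669.3 s ≈ 61.2 minutes.

61 minutes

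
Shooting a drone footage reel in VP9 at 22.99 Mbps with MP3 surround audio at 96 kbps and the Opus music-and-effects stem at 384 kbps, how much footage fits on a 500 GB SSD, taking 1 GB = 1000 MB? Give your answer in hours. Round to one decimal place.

Audio total: 96 + 384 = 480 kbps = 0.480 Mbps.
Total bitrate: 22.99 + 0.480 = 23.470 Mbps.
Capacity: 500 GB = 4,000,000 Mb.
Recording time: 4,000,000 / 23.470 = 170,430 s ≈ 47.3 hours.

47.3 hours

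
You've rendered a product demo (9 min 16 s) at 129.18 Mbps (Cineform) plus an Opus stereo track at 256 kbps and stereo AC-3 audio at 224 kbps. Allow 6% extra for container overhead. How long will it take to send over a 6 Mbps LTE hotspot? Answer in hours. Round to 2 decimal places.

9 min 16 s = 556 s
Audio total: 256 + 224 = 480 kbps = 0.480 Mbps.
Total bitrate: 129.660 Mbps.
File: 129.660 Mbps × 556 s = 72091.0 Mb.
With 6% container overhead: ×1.06. → 76416.4 Mb.
At 6 Mbps: 76416.4 / 6 = 12736.1 s ≈ 3.54 hours.

3.54 hours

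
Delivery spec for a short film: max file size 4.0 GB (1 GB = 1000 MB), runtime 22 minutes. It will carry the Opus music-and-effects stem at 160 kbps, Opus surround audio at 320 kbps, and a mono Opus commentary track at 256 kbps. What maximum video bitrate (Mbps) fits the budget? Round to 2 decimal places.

23.51 Mbps

Budget: 4.0 GB = 32000.0 Mb.
22 min = 1320 s
Total bitrate budget: 32000.0 Mb / 1320 s = 24.242 Mbps.
Audio total: 160 + 320 + 256 = 736 kbps = 0.736 Mbps.
Video: 24.242 − 0.736 = 23.506 Mbps.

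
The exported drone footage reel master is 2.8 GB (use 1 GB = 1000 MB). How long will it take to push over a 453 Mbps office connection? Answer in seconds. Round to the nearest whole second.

File: 2.8 GB = 22400.0 Mb.
At 453 Mbps: 22400.0 / 453 = 49.4 s ≈ 49.4 seconds.

49 seconds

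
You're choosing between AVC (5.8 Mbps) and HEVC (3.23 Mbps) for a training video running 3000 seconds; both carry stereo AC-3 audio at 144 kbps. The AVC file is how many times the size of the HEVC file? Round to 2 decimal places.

Audio: 144 kbps = 0.144 Mbps.
AVC: 5.944 Mbps × 3000 s = 17832.0 Mb = 2.229 GB.
HEVC: 3.374 Mbps × 3000 s = 10122.0 Mb = 1.265 GB.
Ratio: 2.229 / 1.265 = 1.762.

1.76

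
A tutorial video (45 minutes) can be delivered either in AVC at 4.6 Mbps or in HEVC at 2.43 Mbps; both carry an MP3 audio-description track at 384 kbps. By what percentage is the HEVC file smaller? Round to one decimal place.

43.5%

45 min = 2700 s
Audio: 384 kbps = 0.384 Mbps.
AVC: 4.984 Mbps × 2700 s = 13456.8 Mb = 1.682 GB.
HEVC: 2.814 Mbps × 2700 s = 7597.8 Mb = 0.950 GB.
Reduction: (1 − 0.950/1.682) × 100 = 43.54%.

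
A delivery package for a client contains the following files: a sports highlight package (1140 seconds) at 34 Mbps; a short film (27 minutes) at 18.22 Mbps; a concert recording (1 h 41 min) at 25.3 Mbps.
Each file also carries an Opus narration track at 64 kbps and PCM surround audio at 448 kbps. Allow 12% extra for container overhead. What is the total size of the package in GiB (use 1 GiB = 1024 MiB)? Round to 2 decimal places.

29.48 GiB

Audio total: 64 + 448 = 512 kbps = 0.512 Mbps.
sports highlight package: 34.512 Mbps × 1140 s × 1.12 = 44064.9 Mb
short film: 18.732 Mbps × 1620 s × 1.12 = 33987.3 Mb
concert recording: 25.812 Mbps × 6060 s × 1.12 = 175191.2 Mb
Total: 253243.5 Mb = 31655.4 MB.
= 29.48 GiB.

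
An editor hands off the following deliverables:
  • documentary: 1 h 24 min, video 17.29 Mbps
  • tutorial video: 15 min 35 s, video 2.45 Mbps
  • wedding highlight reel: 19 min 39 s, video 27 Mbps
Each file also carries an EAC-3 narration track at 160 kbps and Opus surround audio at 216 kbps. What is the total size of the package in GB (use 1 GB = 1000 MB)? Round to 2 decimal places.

15.49 GB

Audio total: 160 + 216 = 376 kbps = 0.376 Mbps.
documentary: 17.666 Mbps × 5040 s = 89036.6 Mb
tutorial video: 2.826 Mbps × 935 s = 2642.3 Mb
wedding highlight reel: 27.376 Mbps × 1179 s = 32276.3 Mb
Total: 123955.3 Mb = 15494.4 MB.
= 15.49 GB.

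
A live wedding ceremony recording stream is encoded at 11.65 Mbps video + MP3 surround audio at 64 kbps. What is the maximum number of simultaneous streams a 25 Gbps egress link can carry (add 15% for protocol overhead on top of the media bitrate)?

1855

Audio: 64 kbps = 0.064 Mbps.
Per-viewer media rate: 11.714 Mbps.
On the wire with 15% overhead: 13.471 Mbps.
25 Gbps = 25,000 Mbps; 25,000 / 13.471 = 1855.82 → 1855 viewers.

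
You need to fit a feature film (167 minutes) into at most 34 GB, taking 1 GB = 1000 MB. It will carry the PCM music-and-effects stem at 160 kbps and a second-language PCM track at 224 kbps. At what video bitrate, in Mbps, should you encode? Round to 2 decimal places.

26.76 Mbps

Budget: 34 GB = 272000.0 Mb.
167 min = 10020 s
Total bitrate budget: 272000.0 Mb / 10020 s = 27.146 Mbps.
Audio total: 160 + 224 = 384 kbps = 0.384 Mbps.
Video: 27.146 − 0.384 = 26.762 Mbps.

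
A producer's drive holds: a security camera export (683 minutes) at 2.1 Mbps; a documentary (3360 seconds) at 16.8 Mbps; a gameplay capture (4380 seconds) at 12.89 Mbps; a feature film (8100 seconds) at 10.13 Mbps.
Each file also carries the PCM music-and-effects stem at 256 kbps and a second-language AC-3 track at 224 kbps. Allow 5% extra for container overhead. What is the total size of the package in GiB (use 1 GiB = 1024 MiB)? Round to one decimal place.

Audio total: 256 + 224 = 480 kbps = 0.480 Mbps.
security camera export: 2.580 Mbps × 40980 s × 1.05 = 111014.8 Mb
documentary: 17.280 Mbps × 3360 s × 1.05 = 60963.8 Mb
gameplay capture: 13.370 Mbps × 4380 s × 1.05 = 61488.6 Mb
feature film: 10.610 Mbps × 8100 s × 1.05 = 90238.1 Mb
Total: 323705.3 Mb = 40463.2 MB.
= 37.68 GiB.

37.7 GiB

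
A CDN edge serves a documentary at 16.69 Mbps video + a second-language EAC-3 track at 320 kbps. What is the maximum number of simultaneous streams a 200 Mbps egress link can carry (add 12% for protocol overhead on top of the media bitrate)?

10

Audio: 320 kbps = 0.320 Mbps.
Per-viewer media rate: 17.010 Mbps.
On the wire with 12% overhead: 19.051 Mbps.
200 Mbps = 200.0 Mbps; 200.0 / 19.051 = 10.50 → 10 viewers.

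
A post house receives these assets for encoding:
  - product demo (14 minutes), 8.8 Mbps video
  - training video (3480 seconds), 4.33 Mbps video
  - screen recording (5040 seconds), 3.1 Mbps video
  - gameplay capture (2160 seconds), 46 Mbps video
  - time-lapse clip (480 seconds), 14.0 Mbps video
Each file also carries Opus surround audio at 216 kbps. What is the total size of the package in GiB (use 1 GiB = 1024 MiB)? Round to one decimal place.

17.1 GiB

Audio: 216 kbps = 0.216 Mbps.
product demo: 9.016 Mbps × 840 s = 7573.4 Mb
training video: 4.546 Mbps × 3480 s = 15820.1 Mb
screen recording: 3.316 Mbps × 5040 s = 16712.6 Mb
gameplay capture: 46.216 Mbps × 2160 s = 99826.6 Mb
time-lapse clip: 14.216 Mbps × 480 s = 6823.7 Mb
Total: 146756.4 Mb = 18344.5 MB.
= 17.08 GiB.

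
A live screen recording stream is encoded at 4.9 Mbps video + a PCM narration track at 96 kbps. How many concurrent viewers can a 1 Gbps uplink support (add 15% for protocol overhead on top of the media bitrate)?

Audio: 96 kbps = 0.096 Mbps.
Per-viewer media rate: 4.996 Mbps.
On the wire with 15% overhead: 5.745 Mbps.
1 Gbps = 1,000 Mbps; 1,000 / 5.745 = 174.05 → 174 viewers.

174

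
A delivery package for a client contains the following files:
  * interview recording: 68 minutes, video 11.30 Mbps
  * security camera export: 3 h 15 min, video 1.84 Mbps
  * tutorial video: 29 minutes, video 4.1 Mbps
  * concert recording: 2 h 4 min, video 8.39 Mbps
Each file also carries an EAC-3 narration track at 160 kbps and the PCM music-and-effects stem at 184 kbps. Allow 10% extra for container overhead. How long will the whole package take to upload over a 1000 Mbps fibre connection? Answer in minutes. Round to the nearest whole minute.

3 minutes

Audio total: 160 + 184 = 344 kbps = 0.344 Mbps.
interview recording: 11.644 Mbps × 4080 s × 1.10 = 52258.3 Mb
security camera export: 2.184 Mbps × 11700 s × 1.10 = 28108.1 Mb
tutorial video: 4.444 Mbps × 1740 s × 1.10 = 8505.8 Mb
concert recording: 8.734 Mbps × 7440 s × 1.10 = 71479.1 Mb
Total: 160351.2 Mb = 20043.9 MB.
At 1000 Mbps: 160351.2 / 1000 = 160 s ≈ 2.67 minutes.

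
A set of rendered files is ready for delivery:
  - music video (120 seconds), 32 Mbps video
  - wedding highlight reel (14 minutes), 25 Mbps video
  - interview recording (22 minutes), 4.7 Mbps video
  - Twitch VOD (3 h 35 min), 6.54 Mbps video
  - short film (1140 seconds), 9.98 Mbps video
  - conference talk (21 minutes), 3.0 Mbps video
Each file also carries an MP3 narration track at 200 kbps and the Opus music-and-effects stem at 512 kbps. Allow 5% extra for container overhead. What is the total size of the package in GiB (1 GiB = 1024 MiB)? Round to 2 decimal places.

17.49 GiB

Audio total: 200 + 512 = 712 kbps = 0.712 Mbps.
music video: 32.712 Mbps × 120 s × 1.05 = 4121.7 Mb
wedding highlight reel: 25.712 Mbps × 840 s × 1.05 = 22678.0 Mb
interview recording: 5.412 Mbps × 1320 s × 1.05 = 7501.0 Mb
Twitch VOD: 7.252 Mbps × 12900 s × 1.05 = 98228.3 Mb
short film: 10.692 Mbps × 1140 s × 1.05 = 12798.3 Mb
conference talk: 3.712 Mbps × 1260 s × 1.05 = 4911.0 Mb
Total: 150238.4 Mb = 18779.8 MB.
= 17.49 GiB.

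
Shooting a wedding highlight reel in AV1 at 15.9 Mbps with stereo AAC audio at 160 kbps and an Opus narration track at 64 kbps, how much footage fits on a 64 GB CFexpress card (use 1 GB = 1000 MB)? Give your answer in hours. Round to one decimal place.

8.8 hours

Audio total: 160 + 64 = 224 kbps = 0.224 Mbps.
Total bitrate: 15.9 + 0.224 = 16.124 Mbps.
Capacity: 64 GB = 512,000 Mb.
Recording time: 512,000 / 16.124 = 31,754 s ≈ 8.82 hours.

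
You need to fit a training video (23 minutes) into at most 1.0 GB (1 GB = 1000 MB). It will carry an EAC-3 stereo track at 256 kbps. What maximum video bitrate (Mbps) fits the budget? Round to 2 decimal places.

Budget: 1.0 GB = 8000.0 Mb.
23 min = 1380 s
Total bitrate budget: 8000.0 Mb / 1380 s = 5.797 Mbps.
Audio: 256 kbps = 0.256 Mbps.
Video: 5.797 − 0.256 = 5.541 Mbps.

5.54 Mbps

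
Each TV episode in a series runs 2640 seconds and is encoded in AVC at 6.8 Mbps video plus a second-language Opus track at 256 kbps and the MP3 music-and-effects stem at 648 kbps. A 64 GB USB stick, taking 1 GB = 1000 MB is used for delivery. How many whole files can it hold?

Audio total: 256 + 648 = 904 kbps = 0.904 Mbps.
Total bitrate: 7.704 Mbps.
Per item: 7.704 Mbps × 2640 s = 20,339 Mb = 2,542 MB.
Capacity: 64 GB = 512,000 Mb; 25.17 items → 25 complete.

25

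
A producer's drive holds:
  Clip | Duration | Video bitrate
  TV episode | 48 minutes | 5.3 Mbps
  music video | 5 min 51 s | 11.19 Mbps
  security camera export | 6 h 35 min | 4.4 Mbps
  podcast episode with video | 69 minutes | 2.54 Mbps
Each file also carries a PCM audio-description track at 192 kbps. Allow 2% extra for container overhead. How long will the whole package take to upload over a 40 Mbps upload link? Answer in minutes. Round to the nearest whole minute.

59 minutes

Audio: 192 kbps = 0.192 Mbps.
TV episode: 5.492 Mbps × 2880 s × 1.02 = 16133.3 Mb
music video: 11.382 Mbps × 351 s × 1.02 = 4075.0 Mb
security camera export: 4.592 Mbps × 23700 s × 1.02 = 111007.0 Mb
podcast episode with video: 2.732 Mbps × 4140 s × 1.02 = 11536.7 Mb
Total: 142752.0 Mb = 17844.0 MB.
At 40 Mbps: 142752.0 / 40 = 3569 s ≈ 59.5 minutes.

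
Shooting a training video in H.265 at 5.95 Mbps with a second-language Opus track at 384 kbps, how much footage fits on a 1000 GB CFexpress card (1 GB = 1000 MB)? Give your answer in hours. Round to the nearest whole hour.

Audio: 384 kbps = 0.384 Mbps.
Total bitrate: 5.95 + 0.384 = 6.334 Mbps.
Capacity: 1000 GB = 8,000,000 Mb.
Recording time: 8,000,000 / 6.334 = 1,263,025 s ≈ 351 hours.

351 hours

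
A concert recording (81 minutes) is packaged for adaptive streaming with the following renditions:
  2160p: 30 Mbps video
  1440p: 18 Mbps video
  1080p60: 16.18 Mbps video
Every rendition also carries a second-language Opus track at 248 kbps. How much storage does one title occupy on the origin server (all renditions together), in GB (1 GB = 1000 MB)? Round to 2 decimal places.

81 min = 4860 s
Audio: 248 kbps = 0.248 Mbps.
Sum of rendition bitrates: (30+0.248) + (18+0.248) + (16.18+0.248) = 64.924 Mbps.
× 4860 s = 315,531 Mb = 39,441 MB = 39.44 GB.

39.44 GB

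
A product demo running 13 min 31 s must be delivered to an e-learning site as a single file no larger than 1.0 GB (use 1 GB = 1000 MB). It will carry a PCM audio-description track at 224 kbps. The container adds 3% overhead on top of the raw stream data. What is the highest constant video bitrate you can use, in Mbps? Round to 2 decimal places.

Budget: 1.0 GB = 8000.0 Mb.
Stream payload after overhead: 8000.0 / 1.03 = 7767.0 Mb.
13 min 31 s = 811 s
Total bitrate budget: 7767.0 Mb / 811 s = 9.577 Mbps.
Audio: 224 kbps = 0.224 Mbps.
Video: 9.577 − 0.224 = 9.353 Mbps.

9.35 Mbps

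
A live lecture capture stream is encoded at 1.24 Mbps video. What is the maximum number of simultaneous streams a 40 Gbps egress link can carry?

40 Gbps = 40,000 Mbps; 40,000 / 1.240 = 32258.06 → 32258 viewers.

32258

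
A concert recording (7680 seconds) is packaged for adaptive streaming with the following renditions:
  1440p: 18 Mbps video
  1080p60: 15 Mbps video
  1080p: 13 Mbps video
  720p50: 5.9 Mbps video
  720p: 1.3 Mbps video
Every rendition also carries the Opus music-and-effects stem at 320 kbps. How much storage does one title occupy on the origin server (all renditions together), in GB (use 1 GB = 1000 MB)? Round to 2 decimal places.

52.61 GB

Audio: 320 kbps = 0.320 Mbps.
Sum of rendition bitrates: (18+0.320) + (15+0.320) + (13+0.320) + (5.9+0.320) + (1.3+0.320) = 54.800 Mbps.
× 7680 s = 420,864 Mb = 52,608 MB = 52.61 GB.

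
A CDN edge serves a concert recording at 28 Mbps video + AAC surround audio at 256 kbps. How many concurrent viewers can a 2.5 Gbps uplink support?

Audio: 256 kbps = 0.256 Mbps.
Per-viewer media rate: 28.256 Mbps.
2.5 Gbps = 2,500 Mbps; 2,500 / 28.256 = 88.48 → 88 viewers.

88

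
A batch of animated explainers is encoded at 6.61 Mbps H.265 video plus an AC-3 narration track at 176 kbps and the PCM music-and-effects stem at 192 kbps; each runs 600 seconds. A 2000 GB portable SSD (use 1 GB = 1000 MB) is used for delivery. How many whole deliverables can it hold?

Audio total: 176 + 192 = 368 kbps = 0.368 Mbps.
Total bitrate: 6.978 Mbps.
Per item: 6.978 Mbps × 600 s = 4,187 Mb = 523.4 MB.
Capacity: 2000 GB = 16,000,000 Mb; 3821.53 items → 3821 complete.

3821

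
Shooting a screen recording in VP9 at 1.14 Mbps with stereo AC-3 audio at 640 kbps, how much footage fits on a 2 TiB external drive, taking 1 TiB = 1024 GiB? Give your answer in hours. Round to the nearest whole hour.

Audio: 640 kbps = 0.640 Mbps.
Total bitrate: 1.14 + 0.640 = 1.780 Mbps.
Capacity: 2 TiB = 17,592,186 Mb.
Recording time: 17,592,186 / 1.780 = 9,883,251 s ≈ 2,745 hours.

2745 hours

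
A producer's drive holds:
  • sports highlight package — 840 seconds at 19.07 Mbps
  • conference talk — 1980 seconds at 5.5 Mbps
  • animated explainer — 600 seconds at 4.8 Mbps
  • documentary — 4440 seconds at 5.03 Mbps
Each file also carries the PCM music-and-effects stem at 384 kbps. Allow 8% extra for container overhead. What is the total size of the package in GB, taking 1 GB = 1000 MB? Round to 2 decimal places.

Audio: 384 kbps = 0.384 Mbps.
sports highlight package: 19.454 Mbps × 840 s × 1.08 = 17648.7 Mb
conference talk: 5.884 Mbps × 1980 s × 1.08 = 12582.3 Mb
animated explainer: 5.184 Mbps × 600 s × 1.08 = 3359.2 Mb
documentary: 5.414 Mbps × 4440 s × 1.08 = 25961.2 Mb
Total: 59551.5 Mb = 7443.9 MB.
= 7.444 GB.

7.44 GB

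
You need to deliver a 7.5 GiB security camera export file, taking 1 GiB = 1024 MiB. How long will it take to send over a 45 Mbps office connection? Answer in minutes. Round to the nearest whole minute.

File: 7.5 GiB = 64424.5 Mb.
At 45 Mbps: 64424.5 / 45 = 1431.7 s ≈ 23.9 minutes.

24 minutes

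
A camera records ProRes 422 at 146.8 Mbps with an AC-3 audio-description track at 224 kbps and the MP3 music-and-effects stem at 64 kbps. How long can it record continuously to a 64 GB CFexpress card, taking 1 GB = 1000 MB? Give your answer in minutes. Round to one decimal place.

58.0 minutes

Audio total: 224 + 64 = 288 kbps = 0.288 Mbps.
Total bitrate: 146.8 + 0.288 = 147.088 Mbps.
Capacity: 64 GB = 512,000 Mb.
Recording time: 512,000 / 147.088 = 3,481 s ≈ 58.0 minutes.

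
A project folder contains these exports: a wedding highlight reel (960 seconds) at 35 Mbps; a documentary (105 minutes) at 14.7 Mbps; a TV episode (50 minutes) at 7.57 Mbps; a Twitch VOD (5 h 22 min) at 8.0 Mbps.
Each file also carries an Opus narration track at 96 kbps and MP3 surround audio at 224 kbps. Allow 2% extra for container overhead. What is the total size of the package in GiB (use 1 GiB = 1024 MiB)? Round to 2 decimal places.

37.16 GiB

Audio total: 96 + 224 = 320 kbps = 0.320 Mbps.
wedding highlight reel: 35.320 Mbps × 960 s × 1.02 = 34585.3 Mb
documentary: 15.020 Mbps × 6300 s × 1.02 = 96518.5 Mb
TV episode: 7.890 Mbps × 3000 s × 1.02 = 24143.4 Mb
Twitch VOD: 8.320 Mbps × 19320 s × 1.02 = 163957.2 Mb
Total: 319204.5 Mb = 39900.6 MB.
= 37.16 GiB.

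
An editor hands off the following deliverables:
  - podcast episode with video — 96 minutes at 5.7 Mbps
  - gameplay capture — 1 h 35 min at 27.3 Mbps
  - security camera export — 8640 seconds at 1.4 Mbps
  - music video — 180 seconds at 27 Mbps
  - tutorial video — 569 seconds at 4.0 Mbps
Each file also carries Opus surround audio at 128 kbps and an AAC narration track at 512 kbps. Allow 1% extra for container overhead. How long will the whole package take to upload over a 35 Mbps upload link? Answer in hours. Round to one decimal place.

Audio total: 128 + 512 = 640 kbps = 0.640 Mbps.
podcast episode with video: 6.340 Mbps × 5760 s × 1.01 = 36883.6 Mb
gameplay capture: 27.940 Mbps × 5700 s × 1.01 = 160850.6 Mb
security camera export: 2.040 Mbps × 8640 s × 1.01 = 17801.9 Mb
music video: 27.640 Mbps × 180 s × 1.01 = 5025.0 Mb
tutorial video: 4.640 Mbps × 569 s × 1.01 = 2666.6 Mb
Total: 223227.5 Mb = 27903.4 MB.
At 35 Mbps: 223227.5 / 35 = 6378 s ≈ 1.77 hours.

1.8 hours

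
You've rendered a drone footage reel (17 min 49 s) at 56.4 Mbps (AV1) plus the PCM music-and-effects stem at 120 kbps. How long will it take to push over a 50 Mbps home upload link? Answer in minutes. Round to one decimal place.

17 min 49 s = 1069 s
Audio: 120 kbps = 0.120 Mbps.
Total bitrate: 56.520 Mbps.
File: 56.520 Mbps × 1069 s = 60419.9 Mb.
At 50 Mbps: 60419.9 / 50 = 1208.4 s ≈ 20.1 minutes.

20.1 minutes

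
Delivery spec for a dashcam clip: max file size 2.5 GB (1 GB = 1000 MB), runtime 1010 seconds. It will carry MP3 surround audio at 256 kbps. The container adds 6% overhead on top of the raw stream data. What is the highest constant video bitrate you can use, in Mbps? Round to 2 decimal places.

Budget: 2.5 GB = 20000.0 Mb.
Stream payload after overhead: 20000.0 / 1.06 = 18867.9 Mb.
Total bitrate budget: 18867.9 Mb / 1010 s = 18.681 Mbps.
Audio: 256 kbps = 0.256 Mbps.
Video: 18.681 − 0.256 = 18.425 Mbps.

18.43 Mbps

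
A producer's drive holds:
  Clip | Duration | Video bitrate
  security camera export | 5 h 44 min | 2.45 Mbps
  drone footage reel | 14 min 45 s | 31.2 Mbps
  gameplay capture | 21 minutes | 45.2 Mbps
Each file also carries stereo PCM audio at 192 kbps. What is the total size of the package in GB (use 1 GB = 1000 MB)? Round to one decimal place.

17.4 GB

Audio: 192 kbps = 0.192 Mbps.
security camera export: 2.642 Mbps × 20640 s = 54530.9 Mb
drone footage reel: 31.392 Mbps × 885 s = 27781.9 Mb
gameplay capture: 45.392 Mbps × 1260 s = 57193.9 Mb
Total: 139506.7 Mb = 17438.3 MB.
= 17.44 GB.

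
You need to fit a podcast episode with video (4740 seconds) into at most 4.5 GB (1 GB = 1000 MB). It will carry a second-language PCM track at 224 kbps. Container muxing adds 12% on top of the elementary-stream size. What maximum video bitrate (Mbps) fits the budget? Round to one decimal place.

6.6 Mbps

Budget: 4.5 GB = 36000.0 Mb.
Stream payload after overhead: 36000.0 / 1.12 = 32142.9 Mb.
Total bitrate budget: 32142.9 Mb / 4740 s = 6.781 Mbps.
Audio: 224 kbps = 0.224 Mbps.
Video: 6.781 − 0.224 = 6.557 Mbps.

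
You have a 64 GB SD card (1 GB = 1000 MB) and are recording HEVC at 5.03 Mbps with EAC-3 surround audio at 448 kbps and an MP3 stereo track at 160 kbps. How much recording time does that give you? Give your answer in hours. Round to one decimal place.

Audio total: 448 + 160 = 608 kbps = 0.608 Mbps.
Total bitrate: 5.03 + 0.608 = 5.638 Mbps.
Capacity: 64 GB = 512,000 Mb.
Recording time: 512,000 / 5.638 = 90,812 s ≈ 25.2 hours.

25.2 hours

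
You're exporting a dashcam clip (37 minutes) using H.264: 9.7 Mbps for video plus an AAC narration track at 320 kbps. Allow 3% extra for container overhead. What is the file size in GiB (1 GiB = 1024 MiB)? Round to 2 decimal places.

2.67 GiB

37 min = 2220 s
Audio: 320 kbps = 0.320 Mbps.
Total bitrate: 9.7 + 0.320 = 10.020 Mbps.
Stream data: 10.020 Mbps × 2220 s = 22244.4 Mb.
With 3% container overhead: ×1.03.
22,912 Mb = 2,863,966,500 bytes ÷ 1,073,741,824 = 2.667 GiB.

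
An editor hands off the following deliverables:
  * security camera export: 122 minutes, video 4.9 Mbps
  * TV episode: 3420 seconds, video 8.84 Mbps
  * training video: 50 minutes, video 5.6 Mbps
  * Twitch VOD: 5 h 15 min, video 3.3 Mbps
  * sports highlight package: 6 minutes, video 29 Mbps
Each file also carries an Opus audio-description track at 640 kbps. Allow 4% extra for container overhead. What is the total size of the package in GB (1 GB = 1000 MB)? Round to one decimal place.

Audio: 640 kbps = 0.640 Mbps.
security camera export: 5.540 Mbps × 7320 s × 1.04 = 42174.9 Mb
TV episode: 9.480 Mbps × 3420 s × 1.04 = 33718.5 Mb
training video: 6.240 Mbps × 3000 s × 1.04 = 19468.8 Mb
Twitch VOD: 3.940 Mbps × 18900 s × 1.04 = 77444.6 Mb
sports highlight package: 29.640 Mbps × 360 s × 1.04 = 11097.2 Mb
Total: 183904.0 Mb = 22988.0 MB.
= 22.99 GB.

23.0 GB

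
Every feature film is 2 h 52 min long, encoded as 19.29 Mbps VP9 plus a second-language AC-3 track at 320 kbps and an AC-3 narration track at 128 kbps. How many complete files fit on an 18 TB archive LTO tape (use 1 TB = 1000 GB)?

2 h 52 min = 172 min = 10320 s
Audio total: 320 + 128 = 448 kbps = 0.448 Mbps.
Total bitrate: 19.738 Mbps.
Per item: 19.738 Mbps × 10320 s = 203,696 Mb = 25,462 MB.
Capacity: 18 TB = 144,000,000 Mb; 706.94 items → 706 complete.

706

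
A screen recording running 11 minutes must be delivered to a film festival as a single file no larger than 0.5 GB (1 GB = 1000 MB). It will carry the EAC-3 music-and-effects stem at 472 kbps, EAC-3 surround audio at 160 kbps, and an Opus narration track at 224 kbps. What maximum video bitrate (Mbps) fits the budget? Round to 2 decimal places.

5.20 Mbps

Budget: 0.5 GB = 4000.0 Mb.
11 min = 660 s
Total bitrate budget: 4000.0 Mb / 660 s = 6.061 Mbps.
Audio total: 472 + 160 + 224 = 856 kbps = 0.856 Mbps.
Video: 6.061 − 0.856 = 5.205 Mbps.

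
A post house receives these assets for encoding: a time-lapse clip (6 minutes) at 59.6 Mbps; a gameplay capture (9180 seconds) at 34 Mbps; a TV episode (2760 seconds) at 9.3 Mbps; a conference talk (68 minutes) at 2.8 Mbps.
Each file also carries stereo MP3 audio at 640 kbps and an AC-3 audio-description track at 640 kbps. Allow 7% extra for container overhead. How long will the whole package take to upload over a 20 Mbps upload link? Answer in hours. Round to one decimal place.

5.8 hours

Audio total: 640 + 640 = 1280 kbps = 1.280 Mbps.
time-lapse clip: 60.880 Mbps × 360 s × 1.07 = 23451.0 Mb
gameplay capture: 35.280 Mbps × 9180 s × 1.07 = 346541.3 Mb
TV episode: 10.580 Mbps × 2760 s × 1.07 = 31244.9 Mb
conference talk: 4.080 Mbps × 4080 s × 1.07 = 17811.6 Mb
Total: 419048.8 Mb = 52381.1 MB.
At 20 Mbps: 419048.8 / 20 = 20952 s ≈ 5.82 hours.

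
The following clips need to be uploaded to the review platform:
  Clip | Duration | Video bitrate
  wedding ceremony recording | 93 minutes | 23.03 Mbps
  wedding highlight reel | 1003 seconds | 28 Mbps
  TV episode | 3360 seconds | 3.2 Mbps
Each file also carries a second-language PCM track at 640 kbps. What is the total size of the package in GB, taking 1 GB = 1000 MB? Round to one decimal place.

Audio: 640 kbps = 0.640 Mbps.
wedding ceremony recording: 23.670 Mbps × 5580 s = 132078.6 Mb
wedding highlight reel: 28.640 Mbps × 1003 s = 28725.9 Mb
TV episode: 3.840 Mbps × 3360 s = 12902.4 Mb
Total: 173706.9 Mb = 21713.4 MB.
= 21.71 GB.

21.7 GB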